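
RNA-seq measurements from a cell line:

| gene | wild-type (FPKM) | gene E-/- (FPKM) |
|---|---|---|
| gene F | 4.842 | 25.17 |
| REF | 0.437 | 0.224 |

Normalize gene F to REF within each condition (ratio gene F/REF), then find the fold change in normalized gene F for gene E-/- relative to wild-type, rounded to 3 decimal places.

10.141

gene F/REF (wild-type) = 4.842 / 0.437 = 11.08
gene F/REF (gene E-/-) = 25.17 / 0.224 = 112.37
Fold change = 112.37 / 11.08 = 10.1413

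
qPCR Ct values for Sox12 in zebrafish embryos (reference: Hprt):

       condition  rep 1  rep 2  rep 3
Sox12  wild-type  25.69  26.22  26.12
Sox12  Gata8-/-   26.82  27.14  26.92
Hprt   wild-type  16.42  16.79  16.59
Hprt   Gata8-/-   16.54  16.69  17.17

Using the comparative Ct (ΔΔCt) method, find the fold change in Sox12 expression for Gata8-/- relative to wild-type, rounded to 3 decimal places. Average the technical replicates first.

0.595

Mean Ct: Sox12 wild-type 26.010; Sox12 Gata8-/- 26.960; Hprt wild-type 16.600; Hprt Gata8-/- 16.800
ΔCt(wild-type) = 26.010 − 16.600 = 9.410
ΔCt(Gata8-/-) = 26.960 − 16.800 = 10.160
ΔΔCt = 10.160 − 9.410 = 0.750
Fold change = 2^(−0.750) = 0.5946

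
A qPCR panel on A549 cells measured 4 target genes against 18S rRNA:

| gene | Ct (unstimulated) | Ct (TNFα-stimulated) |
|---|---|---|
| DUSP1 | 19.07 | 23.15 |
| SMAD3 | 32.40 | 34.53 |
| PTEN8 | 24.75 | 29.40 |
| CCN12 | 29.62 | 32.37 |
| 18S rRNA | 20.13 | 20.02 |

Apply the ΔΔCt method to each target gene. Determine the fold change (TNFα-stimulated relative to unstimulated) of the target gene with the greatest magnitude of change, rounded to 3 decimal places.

0.037

DUSP1: ΔΔCt = (23.15−20.02) − (19.07−20.13) = 3.13 − (-1.06) = 4.19; fold change = 2^-4.19 = 0.055
SMAD3: ΔΔCt = (34.53−20.02) − (32.40−20.13) = 14.51 − 12.27 = 2.24; fold change = 2^-2.24 = 0.212
PTEN8: ΔΔCt = (29.40−20.02) − (24.75−20.13) = 9.38 − 4.62 = 4.76; fold change = 2^-4.76 = 0.037
CCN12: ΔΔCt = (32.37−20.02) − (29.62−20.13) = 12.35 − 9.49 = 2.86; fold change = 2^-2.86 = 0.138
PTEN8 has the largest |ΔΔCt| = 4.76.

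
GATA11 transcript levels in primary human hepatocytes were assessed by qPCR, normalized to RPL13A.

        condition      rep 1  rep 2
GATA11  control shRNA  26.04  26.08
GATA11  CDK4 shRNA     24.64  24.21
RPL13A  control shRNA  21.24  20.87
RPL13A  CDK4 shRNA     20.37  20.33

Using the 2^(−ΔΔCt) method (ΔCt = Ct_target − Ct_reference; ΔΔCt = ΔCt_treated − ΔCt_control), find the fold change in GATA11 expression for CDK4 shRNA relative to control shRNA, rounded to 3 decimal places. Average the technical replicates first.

Mean Ct: GATA11 control shRNA 26.060; GATA11 CDK4 shRNA 24.425; RPL13A control shRNA 21.055; RPL13A CDK4 shRNA 20.350
ΔCt(control shRNA) = 26.060 − 21.055 = 5.005
ΔCt(CDK4 shRNA) = 24.425 − 20.350 = 4.075
ΔΔCt = 4.075 − 5.005 = -0.930
Fold change = 2^(−(-0.930)) = 2^0.930 = 1.9053

1.905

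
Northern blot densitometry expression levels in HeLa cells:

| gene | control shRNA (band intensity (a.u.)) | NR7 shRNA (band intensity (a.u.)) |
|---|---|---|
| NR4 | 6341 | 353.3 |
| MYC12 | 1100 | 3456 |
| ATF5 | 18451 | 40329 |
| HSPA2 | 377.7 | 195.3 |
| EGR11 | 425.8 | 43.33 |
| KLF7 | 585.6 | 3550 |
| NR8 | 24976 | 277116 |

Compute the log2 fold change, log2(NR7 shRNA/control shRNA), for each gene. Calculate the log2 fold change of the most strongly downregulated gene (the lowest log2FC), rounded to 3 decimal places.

log2(353.3/6341) = -4.166  (NR4)
log2(3456/1100) = 1.652  (MYC12)
log2(40329/18451) = 1.128  (ATF5)
log2(195.3/377.7) = -0.952  (HSPA2)
log2(43.33/425.8) = -3.297  (EGR11)
log2(3550/585.6) = 2.600  (KLF7)
log2(277116/24976) = 3.472  (NR8)
NR4 is most strongly downregulated.

-4.166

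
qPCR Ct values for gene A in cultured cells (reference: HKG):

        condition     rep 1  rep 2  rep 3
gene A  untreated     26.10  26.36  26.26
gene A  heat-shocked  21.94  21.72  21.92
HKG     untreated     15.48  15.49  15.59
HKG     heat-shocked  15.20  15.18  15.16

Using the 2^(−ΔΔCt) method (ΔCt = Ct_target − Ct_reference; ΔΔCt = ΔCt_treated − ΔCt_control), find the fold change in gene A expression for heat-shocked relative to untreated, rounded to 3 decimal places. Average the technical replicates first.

Mean Ct: gene A untreated 26.240; gene A heat-shocked 21.860; HKG untreated 15.520; HKG heat-shocked 15.180
ΔCt(untreated) = 26.240 − 15.520 = 10.720
ΔCt(heat-shocked) = 21.860 − 15.180 = 6.680
ΔΔCt = 6.680 − 10.720 = -4.040
Fold change = 2^(−(-4.040)) = 2^4.040 = 16.4498

16.450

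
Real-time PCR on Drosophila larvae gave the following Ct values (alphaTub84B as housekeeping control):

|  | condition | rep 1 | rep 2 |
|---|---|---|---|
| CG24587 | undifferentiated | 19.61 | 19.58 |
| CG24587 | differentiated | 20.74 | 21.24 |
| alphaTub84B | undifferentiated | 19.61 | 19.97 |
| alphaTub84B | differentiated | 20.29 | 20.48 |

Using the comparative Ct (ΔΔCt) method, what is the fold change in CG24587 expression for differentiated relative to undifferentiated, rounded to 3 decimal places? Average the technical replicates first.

0.574

Mean Ct: CG24587 undifferentiated 19.595; CG24587 differentiated 20.990; alphaTub84B undifferentiated 19.790; alphaTub84B differentiated 20.385
ΔCt(undifferentiated) = 19.595 − 19.790 = -0.195
ΔCt(differentiated) = 20.990 − 20.385 = 0.605
ΔΔCt = 0.605 − (-0.195) = 0.800
Fold change = 2^(−0.800) = 0.5743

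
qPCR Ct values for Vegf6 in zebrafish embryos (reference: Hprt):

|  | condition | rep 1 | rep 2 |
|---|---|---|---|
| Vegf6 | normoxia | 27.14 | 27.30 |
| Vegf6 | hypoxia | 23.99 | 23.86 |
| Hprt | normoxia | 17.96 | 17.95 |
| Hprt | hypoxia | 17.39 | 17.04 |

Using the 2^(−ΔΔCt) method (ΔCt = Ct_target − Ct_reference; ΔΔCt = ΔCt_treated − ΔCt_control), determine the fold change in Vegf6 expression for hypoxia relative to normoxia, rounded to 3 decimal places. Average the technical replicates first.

Mean Ct: Vegf6 normoxia 27.220; Vegf6 hypoxia 23.925; Hprt normoxia 17.955; Hprt hypoxia 17.215
ΔCt(normoxia) = 27.220 − 17.955 = 9.265
ΔCt(hypoxia) = 23.925 − 17.215 = 6.710
ΔΔCt = 6.710 − 9.265 = -2.555
Fold change = 2^(−(-2.555)) = 2^2.555 = 5.8767

5.877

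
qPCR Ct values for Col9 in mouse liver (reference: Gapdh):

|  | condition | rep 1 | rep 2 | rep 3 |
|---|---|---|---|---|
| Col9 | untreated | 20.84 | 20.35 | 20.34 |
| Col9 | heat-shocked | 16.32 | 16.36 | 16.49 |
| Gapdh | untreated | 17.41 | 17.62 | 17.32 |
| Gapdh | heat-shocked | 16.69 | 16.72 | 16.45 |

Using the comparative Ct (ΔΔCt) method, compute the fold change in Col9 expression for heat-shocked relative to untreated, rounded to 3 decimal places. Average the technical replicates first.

9.781

Mean Ct: Col9 untreated 20.510; Col9 heat-shocked 16.390; Gapdh untreated 17.450; Gapdh heat-shocked 16.620
ΔCt(untreated) = 20.510 − 17.450 = 3.060
ΔCt(heat-shocked) = 16.390 − 16.620 = -0.230
ΔΔCt = -0.230 − 3.060 = -3.290
Fold change = 2^(−(-3.290)) = 2^3.290 = 9.7811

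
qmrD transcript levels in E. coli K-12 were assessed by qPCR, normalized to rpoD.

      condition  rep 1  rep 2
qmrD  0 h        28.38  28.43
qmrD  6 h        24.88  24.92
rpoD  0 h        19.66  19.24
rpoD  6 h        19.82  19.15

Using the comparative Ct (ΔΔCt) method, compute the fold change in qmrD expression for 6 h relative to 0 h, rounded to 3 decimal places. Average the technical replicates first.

11.632

Mean Ct: qmrD 0 h 28.405; qmrD 6 h 24.900; rpoD 0 h 19.450; rpoD 6 h 19.485
ΔCt(0 h) = 28.405 − 19.450 = 8.955
ΔCt(6 h) = 24.900 − 19.485 = 5.415
ΔΔCt = 5.415 − 8.955 = -3.540
Fold change = 2^(−(-3.540)) = 2^3.540 = 11.6318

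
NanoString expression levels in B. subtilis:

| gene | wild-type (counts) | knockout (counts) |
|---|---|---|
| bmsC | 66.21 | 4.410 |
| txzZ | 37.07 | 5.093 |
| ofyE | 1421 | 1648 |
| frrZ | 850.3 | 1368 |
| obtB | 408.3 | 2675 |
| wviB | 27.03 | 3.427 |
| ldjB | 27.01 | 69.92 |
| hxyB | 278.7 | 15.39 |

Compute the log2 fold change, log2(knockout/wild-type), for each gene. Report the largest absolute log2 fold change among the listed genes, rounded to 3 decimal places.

log2(4.410/66.21) = -3.908  (bmsC)
log2(5.093/37.07) = -2.864  (txzZ)
log2(1648/1421) = 0.214  (ofyE)
log2(1368/850.3) = 0.686  (frrZ)
log2(2675/408.3) = 2.712  (obtB)
log2(3.427/27.03) = -2.980  (wviB)
log2(69.92/27.01) = 1.372  (ldjB)
log2(15.39/278.7) = -4.179  (hxyB)
The largest magnitude belongs to hxyB.

4.179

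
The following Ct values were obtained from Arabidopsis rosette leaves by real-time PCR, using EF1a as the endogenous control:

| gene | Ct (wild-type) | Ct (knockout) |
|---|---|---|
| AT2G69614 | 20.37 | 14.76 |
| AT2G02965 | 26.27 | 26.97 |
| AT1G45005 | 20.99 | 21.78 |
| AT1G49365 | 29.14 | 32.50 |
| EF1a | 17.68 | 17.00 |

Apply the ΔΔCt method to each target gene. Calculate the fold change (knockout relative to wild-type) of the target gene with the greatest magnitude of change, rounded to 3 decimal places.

30.484

AT2G69614: ΔΔCt = (14.76−17.00) − (20.37−17.68) = -2.24 − 2.69 = -4.93; fold change = 2^4.93 = 30.484
AT2G02965: ΔΔCt = (26.97−17.00) − (26.27−17.68) = 9.97 − 8.59 = 1.38; fold change = 2^-1.38 = 0.384
AT1G45005: ΔΔCt = (21.78−17.00) − (20.99−17.68) = 4.78 − 3.31 = 1.47; fold change = 2^-1.47 = 0.361
AT1G49365: ΔΔCt = (32.50−17.00) − (29.14−17.68) = 15.50 − 11.46 = 4.04; fold change = 2^-4.04 = 0.061
AT2G69614 has the largest |ΔΔCt| = 4.93.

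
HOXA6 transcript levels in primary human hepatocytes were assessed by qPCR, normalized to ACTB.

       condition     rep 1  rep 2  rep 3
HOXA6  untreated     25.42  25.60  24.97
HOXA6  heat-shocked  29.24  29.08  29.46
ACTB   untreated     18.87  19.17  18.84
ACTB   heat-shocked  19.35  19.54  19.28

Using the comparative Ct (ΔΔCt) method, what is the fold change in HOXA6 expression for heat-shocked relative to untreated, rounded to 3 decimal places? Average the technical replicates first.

Mean Ct: HOXA6 untreated 25.330; HOXA6 heat-shocked 29.260; ACTB untreated 18.960; ACTB heat-shocked 19.390
ΔCt(untreated) = 25.330 − 18.960 = 6.370
ΔCt(heat-shocked) = 29.260 − 19.390 = 9.870
ΔΔCt = 9.870 − 6.370 = 3.500
Fold change = 2^(−3.500) = 0.0884

0.088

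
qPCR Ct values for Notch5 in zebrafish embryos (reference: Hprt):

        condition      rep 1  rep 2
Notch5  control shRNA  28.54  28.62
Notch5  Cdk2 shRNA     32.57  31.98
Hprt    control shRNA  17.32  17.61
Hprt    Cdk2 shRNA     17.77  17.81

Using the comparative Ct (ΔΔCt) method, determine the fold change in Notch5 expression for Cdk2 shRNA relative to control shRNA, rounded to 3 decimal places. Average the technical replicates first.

0.097

Mean Ct: Notch5 control shRNA 28.580; Notch5 Cdk2 shRNA 32.275; Hprt control shRNA 17.465; Hprt Cdk2 shRNA 17.790
ΔCt(control shRNA) = 28.580 − 17.465 = 11.115
ΔCt(Cdk2 shRNA) = 32.275 − 17.790 = 14.485
ΔΔCt = 14.485 − 11.115 = 3.370
Fold change = 2^(−3.370) = 0.0967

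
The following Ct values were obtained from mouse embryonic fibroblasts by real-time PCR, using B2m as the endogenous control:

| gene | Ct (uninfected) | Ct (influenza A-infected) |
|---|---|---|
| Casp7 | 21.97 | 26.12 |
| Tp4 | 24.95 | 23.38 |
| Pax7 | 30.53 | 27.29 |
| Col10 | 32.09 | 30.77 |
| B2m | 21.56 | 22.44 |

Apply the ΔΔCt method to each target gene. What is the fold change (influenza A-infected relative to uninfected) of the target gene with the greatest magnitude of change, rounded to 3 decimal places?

17.388

Casp7: ΔΔCt = (26.12−22.44) − (21.97−21.56) = 3.68 − 0.41 = 3.27; fold change = 2^-3.27 = 0.104
Tp4: ΔΔCt = (23.38−22.44) − (24.95−21.56) = 0.94 − 3.39 = -2.45; fold change = 2^2.45 = 5.464
Pax7: ΔΔCt = (27.29−22.44) − (30.53−21.56) = 4.85 − 8.97 = -4.12; fold change = 2^4.12 = 17.388
Col10: ΔΔCt = (30.77−22.44) − (32.09−21.56) = 8.33 − 10.53 = -2.20; fold change = 2^2.20 = 4.595
Pax7 has the largest |ΔΔCt| = 4.12.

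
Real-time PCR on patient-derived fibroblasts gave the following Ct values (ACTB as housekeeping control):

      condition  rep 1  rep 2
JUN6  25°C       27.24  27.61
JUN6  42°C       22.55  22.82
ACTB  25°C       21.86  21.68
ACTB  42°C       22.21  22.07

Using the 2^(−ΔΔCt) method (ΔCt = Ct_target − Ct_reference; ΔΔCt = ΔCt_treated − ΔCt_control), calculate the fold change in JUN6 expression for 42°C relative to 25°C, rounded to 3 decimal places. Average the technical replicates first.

34.535

Mean Ct: JUN6 25°C 27.425; JUN6 42°C 22.685; ACTB 25°C 21.770; ACTB 42°C 22.140
ΔCt(25°C) = 27.425 − 21.770 = 5.655
ΔCt(42°C) = 22.685 − 22.140 = 0.545
ΔΔCt = 0.545 − 5.655 = -5.110
Fold change = 2^(−(-5.110)) = 2^5.110 = 34.5353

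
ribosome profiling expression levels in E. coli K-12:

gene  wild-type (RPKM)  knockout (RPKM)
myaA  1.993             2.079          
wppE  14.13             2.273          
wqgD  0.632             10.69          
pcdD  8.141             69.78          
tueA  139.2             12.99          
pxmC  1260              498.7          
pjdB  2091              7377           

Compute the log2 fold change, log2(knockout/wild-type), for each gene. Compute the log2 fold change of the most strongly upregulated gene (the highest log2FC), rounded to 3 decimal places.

log2(2.079/1.993) = 0.061  (myaA)
log2(2.273/14.13) = -2.636  (wppE)
log2(10.69/0.632) = 4.080  (wqgD)
log2(69.78/8.141) = 3.100  (pcdD)
log2(12.99/139.2) = -3.422  (tueA)
log2(498.7/1260) = -1.337  (pxmC)
log2(7377/2091) = 1.819  (pjdB)
wqgD is most strongly upregulated.

4.080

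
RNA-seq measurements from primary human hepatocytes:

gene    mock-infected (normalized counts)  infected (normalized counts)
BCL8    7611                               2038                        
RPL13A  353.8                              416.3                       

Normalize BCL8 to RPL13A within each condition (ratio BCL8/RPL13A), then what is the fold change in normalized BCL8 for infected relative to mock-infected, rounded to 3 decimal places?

BCL8/RPL13A (mock-infected) = 7611 / 353.8 = 21.512
BCL8/RPL13A (infected) = 2038 / 416.3 = 4.8955
Fold change = 4.8955 / 21.512 = 0.2276

0.228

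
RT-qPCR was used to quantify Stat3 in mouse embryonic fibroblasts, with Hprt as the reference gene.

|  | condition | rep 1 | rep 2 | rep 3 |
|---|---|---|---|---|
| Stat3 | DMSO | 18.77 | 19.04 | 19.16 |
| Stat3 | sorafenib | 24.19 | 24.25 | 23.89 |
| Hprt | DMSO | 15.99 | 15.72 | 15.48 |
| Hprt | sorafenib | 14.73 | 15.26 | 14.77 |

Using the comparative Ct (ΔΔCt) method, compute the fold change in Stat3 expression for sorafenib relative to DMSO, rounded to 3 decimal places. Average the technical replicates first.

Mean Ct: Stat3 DMSO 18.990; Stat3 sorafenib 24.110; Hprt DMSO 15.730; Hprt sorafenib 14.920
ΔCt(DMSO) = 18.990 − 15.730 = 3.260
ΔCt(sorafenib) = 24.110 − 14.920 = 9.190
ΔΔCt = 9.190 − 3.260 = 5.930
Fold change = 2^(−5.930) = 0.0164

0.016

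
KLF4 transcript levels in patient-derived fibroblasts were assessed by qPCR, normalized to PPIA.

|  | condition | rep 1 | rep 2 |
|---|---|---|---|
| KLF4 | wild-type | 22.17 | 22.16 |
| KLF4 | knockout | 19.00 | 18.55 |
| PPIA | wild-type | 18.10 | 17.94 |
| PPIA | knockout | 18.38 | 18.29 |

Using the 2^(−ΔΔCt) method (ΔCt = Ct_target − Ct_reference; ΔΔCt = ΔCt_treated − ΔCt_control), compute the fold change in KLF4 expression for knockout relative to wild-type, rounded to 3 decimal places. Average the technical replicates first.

13.041

Mean Ct: KLF4 wild-type 22.165; KLF4 knockout 18.775; PPIA wild-type 18.020; PPIA knockout 18.335
ΔCt(wild-type) = 22.165 − 18.020 = 4.145
ΔCt(knockout) = 18.775 − 18.335 = 0.440
ΔΔCt = 0.440 − 4.145 = -3.705
Fold change = 2^(−(-3.705)) = 2^3.705 = 13.0412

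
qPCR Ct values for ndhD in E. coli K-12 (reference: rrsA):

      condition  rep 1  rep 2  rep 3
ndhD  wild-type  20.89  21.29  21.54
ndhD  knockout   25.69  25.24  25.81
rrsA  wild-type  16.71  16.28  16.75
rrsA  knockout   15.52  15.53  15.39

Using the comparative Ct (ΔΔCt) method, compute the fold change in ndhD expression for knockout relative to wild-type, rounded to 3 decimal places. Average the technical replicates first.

0.023

Mean Ct: ndhD wild-type 21.240; ndhD knockout 25.580; rrsA wild-type 16.580; rrsA knockout 15.480
ΔCt(wild-type) = 21.240 − 16.580 = 4.660
ΔCt(knockout) = 25.580 − 15.480 = 10.100
ΔΔCt = 10.100 − 4.660 = 5.440
Fold change = 2^(−5.440) = 0.0230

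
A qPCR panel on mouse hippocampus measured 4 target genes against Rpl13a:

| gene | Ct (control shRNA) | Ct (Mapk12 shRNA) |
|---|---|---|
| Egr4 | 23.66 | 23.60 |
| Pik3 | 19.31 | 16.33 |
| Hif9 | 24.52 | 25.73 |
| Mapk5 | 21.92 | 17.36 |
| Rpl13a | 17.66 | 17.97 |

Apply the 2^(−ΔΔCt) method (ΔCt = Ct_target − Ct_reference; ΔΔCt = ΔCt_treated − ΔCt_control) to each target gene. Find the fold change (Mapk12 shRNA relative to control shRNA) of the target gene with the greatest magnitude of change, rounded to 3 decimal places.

29.243

Egr4: ΔΔCt = (23.60−17.97) − (23.66−17.66) = 5.63 − 6.00 = -0.37; fold change = 2^0.37 = 1.292
Pik3: ΔΔCt = (16.33−17.97) − (19.31−17.66) = -1.64 − 1.65 = -3.29; fold change = 2^3.29 = 9.781
Hif9: ΔΔCt = (25.73−17.97) − (24.52−17.66) = 7.76 − 6.86 = 0.90; fold change = 2^-0.90 = 0.536
Mapk5: ΔΔCt = (17.36−17.97) − (21.92−17.66) = -0.61 − 4.26 = -4.87; fold change = 2^4.87 = 29.243
Mapk5 has the largest |ΔΔCt| = 4.87.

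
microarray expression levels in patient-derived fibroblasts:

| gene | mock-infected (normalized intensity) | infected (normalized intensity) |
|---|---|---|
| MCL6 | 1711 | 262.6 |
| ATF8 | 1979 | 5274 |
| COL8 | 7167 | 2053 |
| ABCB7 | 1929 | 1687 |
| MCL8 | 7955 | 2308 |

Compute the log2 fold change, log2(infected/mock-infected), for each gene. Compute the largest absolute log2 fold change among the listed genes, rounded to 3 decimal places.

2.704

log2(262.6/1711) = -2.704  (MCL6)
log2(5274/1979) = 1.414  (ATF8)
log2(2053/7167) = -1.804  (COL8)
log2(1687/1929) = -0.193  (ABCB7)
log2(2308/7955) = -1.785  (MCL8)
The largest magnitude belongs to MCL6.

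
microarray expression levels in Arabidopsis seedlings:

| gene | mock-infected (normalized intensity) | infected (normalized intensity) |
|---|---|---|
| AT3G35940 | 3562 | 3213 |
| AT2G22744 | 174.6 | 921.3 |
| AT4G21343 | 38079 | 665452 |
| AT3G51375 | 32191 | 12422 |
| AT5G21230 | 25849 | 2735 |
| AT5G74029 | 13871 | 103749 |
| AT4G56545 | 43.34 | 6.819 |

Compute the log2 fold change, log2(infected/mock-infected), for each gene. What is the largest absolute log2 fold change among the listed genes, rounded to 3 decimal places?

4.127

log2(3213/3562) = -0.149  (AT3G35940)
log2(921.3/174.6) = 2.400  (AT2G22744)
log2(665452/38079) = 4.127  (AT4G21343)
log2(12422/32191) = -1.374  (AT3G51375)
log2(2735/25849) = -3.240  (AT5G21230)
log2(103749/13871) = 2.903  (AT5G74029)
log2(6.819/43.34) = -2.668  (AT4G56545)
The largest magnitude belongs to AT4G21343.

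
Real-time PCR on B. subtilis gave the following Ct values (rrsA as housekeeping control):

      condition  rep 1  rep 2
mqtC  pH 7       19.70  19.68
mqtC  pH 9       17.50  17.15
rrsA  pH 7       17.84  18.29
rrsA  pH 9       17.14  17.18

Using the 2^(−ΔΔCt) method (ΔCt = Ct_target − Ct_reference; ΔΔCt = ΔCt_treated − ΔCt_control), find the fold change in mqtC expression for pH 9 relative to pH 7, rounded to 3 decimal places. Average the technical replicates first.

Mean Ct: mqtC pH 7 19.690; mqtC pH 9 17.325; rrsA pH 7 18.065; rrsA pH 9 17.160
ΔCt(pH 7) = 19.690 − 18.065 = 1.625
ΔCt(pH 9) = 17.325 − 17.160 = 0.165
ΔΔCt = 0.165 − 1.625 = -1.460
Fold change = 2^(−(-1.460)) = 2^1.460 = 2.7511

2.751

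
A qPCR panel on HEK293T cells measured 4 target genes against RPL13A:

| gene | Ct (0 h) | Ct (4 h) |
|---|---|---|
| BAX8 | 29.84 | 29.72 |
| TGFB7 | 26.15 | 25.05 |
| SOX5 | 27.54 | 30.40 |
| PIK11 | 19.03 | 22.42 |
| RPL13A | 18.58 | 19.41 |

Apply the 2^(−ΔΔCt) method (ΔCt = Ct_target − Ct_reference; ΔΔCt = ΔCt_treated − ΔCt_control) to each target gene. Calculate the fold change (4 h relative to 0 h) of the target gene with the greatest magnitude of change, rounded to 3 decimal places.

BAX8: ΔΔCt = (29.72−19.41) − (29.84−18.58) = 10.31 − 11.26 = -0.95; fold change = 2^0.95 = 1.932
TGFB7: ΔΔCt = (25.05−19.41) − (26.15−18.58) = 5.64 − 7.57 = -1.93; fold change = 2^1.93 = 3.811
SOX5: ΔΔCt = (30.40−19.41) − (27.54−18.58) = 10.99 − 8.96 = 2.03; fold change = 2^-2.03 = 0.245
PIK11: ΔΔCt = (22.42−19.41) − (19.03−18.58) = 3.01 − 0.45 = 2.56; fold change = 2^-2.56 = 0.170
PIK11 has the largest |ΔΔCt| = 2.56.

0.170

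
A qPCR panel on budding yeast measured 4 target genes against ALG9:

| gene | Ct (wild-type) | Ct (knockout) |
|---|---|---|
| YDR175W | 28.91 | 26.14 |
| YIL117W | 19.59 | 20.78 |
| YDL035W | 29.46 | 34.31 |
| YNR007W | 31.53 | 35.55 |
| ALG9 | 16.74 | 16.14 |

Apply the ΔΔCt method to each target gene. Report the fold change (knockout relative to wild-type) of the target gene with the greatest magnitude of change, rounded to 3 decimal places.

YDR175W: ΔΔCt = (26.14−16.14) − (28.91−16.74) = 10.00 − 12.17 = -2.17; fold change = 2^2.17 = 4.500
YIL117W: ΔΔCt = (20.78−16.14) − (19.59−16.74) = 4.64 − 2.85 = 1.79; fold change = 2^-1.79 = 0.289
YDL035W: ΔΔCt = (34.31−16.14) − (29.46−16.74) = 18.17 − 12.72 = 5.45; fold change = 2^-5.45 = 0.023
YNR007W: ΔΔCt = (35.55−16.14) − (31.53−16.74) = 19.41 − 14.79 = 4.62; fold change = 2^-4.62 = 0.041
YDL035W has the largest |ΔΔCt| = 5.45.

0.023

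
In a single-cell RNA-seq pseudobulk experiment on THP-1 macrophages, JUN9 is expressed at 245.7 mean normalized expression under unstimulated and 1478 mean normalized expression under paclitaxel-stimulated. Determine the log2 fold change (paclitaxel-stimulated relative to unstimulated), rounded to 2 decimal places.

2.59

Fold change = 1478 / 245.7 = 6.0155
log2(6.0155) = 2.589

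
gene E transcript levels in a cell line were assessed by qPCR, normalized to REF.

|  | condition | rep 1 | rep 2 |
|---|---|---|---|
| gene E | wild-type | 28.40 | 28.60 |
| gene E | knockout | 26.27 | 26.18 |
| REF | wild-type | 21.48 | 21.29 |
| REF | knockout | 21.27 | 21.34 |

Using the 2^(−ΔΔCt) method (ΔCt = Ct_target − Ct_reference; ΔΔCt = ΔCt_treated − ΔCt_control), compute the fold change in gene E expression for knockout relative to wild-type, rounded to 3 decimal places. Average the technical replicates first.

4.579

Mean Ct: gene E wild-type 28.500; gene E knockout 26.225; REF wild-type 21.385; REF knockout 21.305
ΔCt(wild-type) = 28.500 − 21.385 = 7.115
ΔCt(knockout) = 26.225 − 21.305 = 4.920
ΔΔCt = 4.920 − 7.115 = -2.195
Fold change = 2^(−(-2.195)) = 2^2.195 = 4.5789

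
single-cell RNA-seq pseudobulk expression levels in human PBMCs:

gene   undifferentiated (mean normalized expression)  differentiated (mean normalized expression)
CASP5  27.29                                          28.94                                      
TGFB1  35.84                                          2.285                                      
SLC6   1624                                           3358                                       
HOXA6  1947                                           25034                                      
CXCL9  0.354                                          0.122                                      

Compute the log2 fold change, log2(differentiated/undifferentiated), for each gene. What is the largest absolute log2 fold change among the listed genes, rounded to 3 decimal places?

log2(28.94/27.29) = 0.085  (CASP5)
log2(2.285/35.84) = -3.971  (TGFB1)
log2(3358/1624) = 1.048  (SLC6)
log2(25034/1947) = 3.685  (HOXA6)
log2(0.122/0.354) = -1.537  (CXCL9)
The largest magnitude belongs to TGFB1.

3.971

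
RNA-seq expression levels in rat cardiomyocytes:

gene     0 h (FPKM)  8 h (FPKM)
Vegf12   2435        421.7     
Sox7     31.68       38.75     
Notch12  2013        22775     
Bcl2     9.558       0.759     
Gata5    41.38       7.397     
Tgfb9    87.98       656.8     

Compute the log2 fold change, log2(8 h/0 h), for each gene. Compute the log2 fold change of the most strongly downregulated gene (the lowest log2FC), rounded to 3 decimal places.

-3.655

log2(421.7/2435) = -2.530  (Vegf12)
log2(38.75/31.68) = 0.291  (Sox7)
log2(22775/2013) = 3.500  (Notch12)
log2(0.759/9.558) = -3.655  (Bcl2)
log2(7.397/41.38) = -2.484  (Gata5)
log2(656.8/87.98) = 2.900  (Tgfb9)
Bcl2 is most strongly downregulated.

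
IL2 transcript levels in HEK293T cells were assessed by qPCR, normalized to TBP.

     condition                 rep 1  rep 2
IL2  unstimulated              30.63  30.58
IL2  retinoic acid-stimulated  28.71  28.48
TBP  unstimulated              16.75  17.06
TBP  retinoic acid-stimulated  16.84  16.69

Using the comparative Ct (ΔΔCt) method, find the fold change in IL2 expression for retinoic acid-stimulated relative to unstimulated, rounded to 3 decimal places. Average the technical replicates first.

3.655

Mean Ct: IL2 unstimulated 30.605; IL2 retinoic acid-stimulated 28.595; TBP unstimulated 16.905; TBP retinoic acid-stimulated 16.765
ΔCt(unstimulated) = 30.605 − 16.905 = 13.700
ΔCt(retinoic acid-stimulated) = 28.595 − 16.765 = 11.830
ΔΔCt = 11.830 − 13.700 = -1.870
Fold change = 2^(−(-1.870)) = 2^1.870 = 3.6553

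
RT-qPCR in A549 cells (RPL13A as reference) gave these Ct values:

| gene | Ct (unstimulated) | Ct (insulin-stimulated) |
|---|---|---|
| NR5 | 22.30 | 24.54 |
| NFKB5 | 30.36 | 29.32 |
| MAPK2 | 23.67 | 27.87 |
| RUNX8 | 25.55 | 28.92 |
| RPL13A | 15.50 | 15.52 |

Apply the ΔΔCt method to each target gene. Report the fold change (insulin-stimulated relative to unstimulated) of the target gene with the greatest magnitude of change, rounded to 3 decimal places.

0.055

NR5: ΔΔCt = (24.54−15.52) − (22.30−15.50) = 9.02 − 6.80 = 2.22; fold change = 2^-2.22 = 0.215
NFKB5: ΔΔCt = (29.32−15.52) − (30.36−15.50) = 13.80 − 14.86 = -1.06; fold change = 2^1.06 = 2.085
MAPK2: ΔΔCt = (27.87−15.52) − (23.67−15.50) = 12.35 − 8.17 = 4.18; fold change = 2^-4.18 = 0.055
RUNX8: ΔΔCt = (28.92−15.52) − (25.55−15.50) = 13.40 − 10.05 = 3.35; fold change = 2^-3.35 = 0.098
MAPK2 has the largest |ΔΔCt| = 4.18.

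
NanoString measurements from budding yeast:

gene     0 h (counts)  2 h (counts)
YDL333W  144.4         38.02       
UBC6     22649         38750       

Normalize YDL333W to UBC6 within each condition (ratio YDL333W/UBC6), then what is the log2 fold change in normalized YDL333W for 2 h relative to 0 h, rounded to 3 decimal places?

YDL333W/UBC6 (0 h) = 144.4 / 22649 = 0.0063756
YDL333W/UBC6 (2 h) = 38.02 / 38750 = 0.00098116
Fold change = 0.00098116 / 0.0063756 = 0.1539
log2(0.1539) = -2.7000

-2.700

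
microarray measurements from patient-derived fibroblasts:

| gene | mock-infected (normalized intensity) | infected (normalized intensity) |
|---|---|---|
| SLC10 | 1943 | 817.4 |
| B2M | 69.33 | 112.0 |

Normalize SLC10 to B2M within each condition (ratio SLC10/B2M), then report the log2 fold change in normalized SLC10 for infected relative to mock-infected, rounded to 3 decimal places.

SLC10/B2M (mock-infected) = 1943 / 69.33 = 28.025
SLC10/B2M (infected) = 817.4 / 112.0 = 7.2982
Fold change = 7.2982 / 28.025 = 0.2604
log2(0.2604) = -1.9411

-1.941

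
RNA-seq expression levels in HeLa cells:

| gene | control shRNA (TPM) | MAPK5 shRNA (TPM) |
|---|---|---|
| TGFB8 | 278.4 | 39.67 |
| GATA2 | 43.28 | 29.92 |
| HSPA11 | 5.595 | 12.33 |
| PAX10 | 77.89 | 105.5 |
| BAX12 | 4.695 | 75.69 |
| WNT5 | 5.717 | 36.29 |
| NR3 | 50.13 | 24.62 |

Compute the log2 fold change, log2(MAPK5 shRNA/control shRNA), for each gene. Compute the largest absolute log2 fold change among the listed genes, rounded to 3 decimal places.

4.011

log2(39.67/278.4) = -2.811  (TGFB8)
log2(29.92/43.28) = -0.533  (GATA2)
log2(12.33/5.595) = 1.140  (HSPA11)
log2(105.5/77.89) = 0.438  (PAX10)
log2(75.69/4.695) = 4.011  (BAX12)
log2(36.29/5.717) = 2.666  (WNT5)
log2(24.62/50.13) = -1.026  (NR3)
The largest magnitude belongs to BAX12.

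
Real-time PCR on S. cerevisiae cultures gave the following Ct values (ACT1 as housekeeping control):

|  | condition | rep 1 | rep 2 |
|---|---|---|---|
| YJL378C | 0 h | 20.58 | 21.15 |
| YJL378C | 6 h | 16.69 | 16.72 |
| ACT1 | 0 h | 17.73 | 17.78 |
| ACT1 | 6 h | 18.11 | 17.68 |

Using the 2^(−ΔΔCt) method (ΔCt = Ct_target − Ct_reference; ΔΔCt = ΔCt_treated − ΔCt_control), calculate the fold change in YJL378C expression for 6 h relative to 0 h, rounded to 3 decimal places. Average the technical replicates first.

19.698

Mean Ct: YJL378C 0 h 20.865; YJL378C 6 h 16.705; ACT1 0 h 17.755; ACT1 6 h 17.895
ΔCt(0 h) = 20.865 − 17.755 = 3.110
ΔCt(6 h) = 16.705 − 17.895 = -1.190
ΔΔCt = -1.190 − 3.110 = -4.300
Fold change = 2^(−(-4.300)) = 2^4.300 = 19.6983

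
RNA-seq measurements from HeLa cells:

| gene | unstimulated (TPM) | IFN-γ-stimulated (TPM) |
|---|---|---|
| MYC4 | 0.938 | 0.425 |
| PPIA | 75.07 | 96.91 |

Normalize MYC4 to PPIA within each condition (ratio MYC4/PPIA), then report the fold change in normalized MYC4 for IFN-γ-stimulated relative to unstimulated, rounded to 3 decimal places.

MYC4/PPIA (unstimulated) = 0.938 / 75.07 = 0.012495
MYC4/PPIA (IFN-γ-stimulated) = 0.425 / 96.91 = 0.0043855
Fold change = 0.0043855 / 0.012495 = 0.3510

0.351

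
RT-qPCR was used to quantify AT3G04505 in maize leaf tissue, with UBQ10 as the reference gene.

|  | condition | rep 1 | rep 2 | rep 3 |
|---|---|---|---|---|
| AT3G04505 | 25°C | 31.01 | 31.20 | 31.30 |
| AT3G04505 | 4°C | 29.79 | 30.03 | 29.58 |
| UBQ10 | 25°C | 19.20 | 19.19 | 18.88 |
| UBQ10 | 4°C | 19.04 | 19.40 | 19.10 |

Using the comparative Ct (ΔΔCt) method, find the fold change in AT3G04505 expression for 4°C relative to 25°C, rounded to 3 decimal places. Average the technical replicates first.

2.751

Mean Ct: AT3G04505 25°C 31.170; AT3G04505 4°C 29.800; UBQ10 25°C 19.090; UBQ10 4°C 19.180
ΔCt(25°C) = 31.170 − 19.090 = 12.080
ΔCt(4°C) = 29.800 − 19.180 = 10.620
ΔΔCt = 10.620 − 12.080 = -1.460
Fold change = 2^(−(-1.460)) = 2^1.460 = 2.7511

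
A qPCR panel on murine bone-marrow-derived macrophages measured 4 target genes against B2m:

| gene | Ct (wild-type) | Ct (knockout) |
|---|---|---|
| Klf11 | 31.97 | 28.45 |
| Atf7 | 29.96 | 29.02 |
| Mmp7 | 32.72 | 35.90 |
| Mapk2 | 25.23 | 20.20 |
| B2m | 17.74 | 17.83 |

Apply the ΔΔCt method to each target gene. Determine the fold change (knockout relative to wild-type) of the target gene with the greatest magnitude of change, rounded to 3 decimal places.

34.776

Klf11: ΔΔCt = (28.45−17.83) − (31.97−17.74) = 10.62 − 14.23 = -3.61; fold change = 2^3.61 = 12.210
Atf7: ΔΔCt = (29.02−17.83) − (29.96−17.74) = 11.19 − 12.22 = -1.03; fold change = 2^1.03 = 2.042
Mmp7: ΔΔCt = (35.90−17.83) − (32.72−17.74) = 18.07 − 14.98 = 3.09; fold change = 2^-3.09 = 0.117
Mapk2: ΔΔCt = (20.20−17.83) − (25.23−17.74) = 2.37 − 7.49 = -5.12; fold change = 2^5.12 = 34.776
Mapk2 has the largest |ΔΔCt| = 5.12.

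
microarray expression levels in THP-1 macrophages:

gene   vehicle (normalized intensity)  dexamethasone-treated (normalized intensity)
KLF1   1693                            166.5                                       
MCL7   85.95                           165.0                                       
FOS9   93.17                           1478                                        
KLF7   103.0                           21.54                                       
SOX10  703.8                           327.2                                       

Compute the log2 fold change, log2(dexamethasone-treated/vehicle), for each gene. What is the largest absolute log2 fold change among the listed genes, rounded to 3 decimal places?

log2(166.5/1693) = -3.346  (KLF1)
log2(165.0/85.95) = 0.941  (MCL7)
log2(1478/93.17) = 3.988  (FOS9)
log2(21.54/103.0) = -2.258  (KLF7)
log2(327.2/703.8) = -1.105  (SOX10)
The largest magnitude belongs to FOS9.

3.988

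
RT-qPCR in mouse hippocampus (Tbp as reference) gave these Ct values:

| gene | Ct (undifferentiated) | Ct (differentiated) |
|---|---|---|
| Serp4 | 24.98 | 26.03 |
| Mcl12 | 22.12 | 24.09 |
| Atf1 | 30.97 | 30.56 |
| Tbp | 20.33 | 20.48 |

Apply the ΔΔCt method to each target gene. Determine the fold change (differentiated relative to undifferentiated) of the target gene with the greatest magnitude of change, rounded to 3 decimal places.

0.283

Serp4: ΔΔCt = (26.03−20.48) − (24.98−20.33) = 5.55 − 4.65 = 0.90; fold change = 2^-0.90 = 0.536
Mcl12: ΔΔCt = (24.09−20.48) − (22.12−20.33) = 3.61 − 1.79 = 1.82; fold change = 2^-1.82 = 0.283
Atf1: ΔΔCt = (30.56−20.48) − (30.97−20.33) = 10.08 − 10.64 = -0.56; fold change = 2^0.56 = 1.474
Mcl12 has the largest |ΔΔCt| = 1.82.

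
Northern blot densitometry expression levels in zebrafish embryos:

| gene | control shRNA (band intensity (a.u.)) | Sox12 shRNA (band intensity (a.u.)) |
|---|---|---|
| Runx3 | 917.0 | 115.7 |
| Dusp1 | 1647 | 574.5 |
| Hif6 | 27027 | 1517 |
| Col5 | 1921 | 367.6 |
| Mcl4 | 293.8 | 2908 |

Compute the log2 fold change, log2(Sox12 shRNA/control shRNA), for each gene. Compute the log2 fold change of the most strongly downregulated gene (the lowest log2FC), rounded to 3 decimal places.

-4.155

log2(115.7/917.0) = -2.987  (Runx3)
log2(574.5/1647) = -1.519  (Dusp1)
log2(1517/27027) = -4.155  (Hif6)
log2(367.6/1921) = -2.386  (Col5)
log2(2908/293.8) = 3.307  (Mcl4)
Hif6 is most strongly downregulated.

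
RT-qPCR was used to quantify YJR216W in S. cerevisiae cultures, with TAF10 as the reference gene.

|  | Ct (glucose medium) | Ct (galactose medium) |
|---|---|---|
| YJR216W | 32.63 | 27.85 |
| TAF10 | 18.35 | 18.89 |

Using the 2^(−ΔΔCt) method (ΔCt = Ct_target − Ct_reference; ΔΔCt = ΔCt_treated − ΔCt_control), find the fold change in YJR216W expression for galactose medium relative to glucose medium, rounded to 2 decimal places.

39.95

ΔCt(glucose medium) = 32.630 − 18.350 = 14.280
ΔCt(galactose medium) = 27.850 − 18.890 = 8.960
ΔΔCt = 8.960 − 14.280 = -5.320
Fold change = 2^(−(-5.320)) = 2^5.320 = 39.947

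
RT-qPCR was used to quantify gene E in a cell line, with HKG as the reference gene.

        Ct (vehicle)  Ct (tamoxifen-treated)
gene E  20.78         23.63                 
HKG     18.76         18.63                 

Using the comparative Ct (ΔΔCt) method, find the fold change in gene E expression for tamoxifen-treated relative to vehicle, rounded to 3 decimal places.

0.127

ΔCt(vehicle) = 20.780 − 18.760 = 2.020
ΔCt(tamoxifen-treated) = 23.630 − 18.630 = 5.000
ΔΔCt = 5.000 − 2.020 = 2.980
Fold change = 2^(−2.980) = 0.1267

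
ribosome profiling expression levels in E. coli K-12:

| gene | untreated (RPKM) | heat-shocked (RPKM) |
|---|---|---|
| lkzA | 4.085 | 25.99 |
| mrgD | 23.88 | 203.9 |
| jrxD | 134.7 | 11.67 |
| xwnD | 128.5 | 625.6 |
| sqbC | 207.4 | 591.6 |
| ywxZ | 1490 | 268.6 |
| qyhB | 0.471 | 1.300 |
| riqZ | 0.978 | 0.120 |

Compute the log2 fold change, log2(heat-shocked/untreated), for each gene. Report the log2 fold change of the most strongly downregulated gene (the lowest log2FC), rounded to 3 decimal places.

log2(25.99/4.085) = 2.670  (lkzA)
log2(203.9/23.88) = 3.094  (mrgD)
log2(11.67/134.7) = -3.529  (jrxD)
log2(625.6/128.5) = 2.283  (xwnD)
log2(591.6/207.4) = 1.512  (sqbC)
log2(268.6/1490) = -2.472  (ywxZ)
log2(1.300/0.471) = 1.465  (qyhB)
log2(0.120/0.978) = -3.027  (riqZ)
jrxD is most strongly downregulated.

-3.529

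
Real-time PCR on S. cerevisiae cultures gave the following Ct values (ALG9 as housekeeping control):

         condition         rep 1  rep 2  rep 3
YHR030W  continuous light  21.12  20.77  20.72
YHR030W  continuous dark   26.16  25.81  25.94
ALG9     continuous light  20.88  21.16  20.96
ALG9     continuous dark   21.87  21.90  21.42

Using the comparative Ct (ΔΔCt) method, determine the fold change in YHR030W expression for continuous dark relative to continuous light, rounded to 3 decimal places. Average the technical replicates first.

Mean Ct: YHR030W continuous light 20.870; YHR030W continuous dark 25.970; ALG9 continuous light 21.000; ALG9 continuous dark 21.730
ΔCt(continuous light) = 20.870 − 21.000 = -0.130
ΔCt(continuous dark) = 25.970 − 21.730 = 4.240
ΔΔCt = 4.240 − (-0.130) = 4.370
Fold change = 2^(−4.370) = 0.0484

0.048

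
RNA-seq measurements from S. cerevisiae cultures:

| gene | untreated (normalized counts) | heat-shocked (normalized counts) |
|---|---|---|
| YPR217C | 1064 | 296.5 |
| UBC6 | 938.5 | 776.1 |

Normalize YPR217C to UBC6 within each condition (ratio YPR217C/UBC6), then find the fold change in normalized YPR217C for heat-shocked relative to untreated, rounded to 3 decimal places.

YPR217C/UBC6 (untreated) = 1064 / 938.5 = 1.1337
YPR217C/UBC6 (heat-shocked) = 296.5 / 776.1 = 0.38204
Fold change = 0.38204 / 1.1337 = 0.3370

0.337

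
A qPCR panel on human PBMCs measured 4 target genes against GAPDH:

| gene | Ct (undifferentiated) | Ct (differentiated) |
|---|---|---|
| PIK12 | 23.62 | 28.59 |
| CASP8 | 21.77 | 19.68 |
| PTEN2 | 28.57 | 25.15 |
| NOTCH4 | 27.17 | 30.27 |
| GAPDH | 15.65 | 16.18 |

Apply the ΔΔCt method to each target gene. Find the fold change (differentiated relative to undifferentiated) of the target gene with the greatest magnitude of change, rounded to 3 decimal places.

PIK12: ΔΔCt = (28.59−16.18) − (23.62−15.65) = 12.41 − 7.97 = 4.44; fold change = 2^-4.44 = 0.046
CASP8: ΔΔCt = (19.68−16.18) − (21.77−15.65) = 3.50 − 6.12 = -2.62; fold change = 2^2.62 = 6.148
PTEN2: ΔΔCt = (25.15−16.18) − (28.57−15.65) = 8.97 − 12.92 = -3.95; fold change = 2^3.95 = 15.455
NOTCH4: ΔΔCt = (30.27−16.18) − (27.17−15.65) = 14.09 − 11.52 = 2.57; fold change = 2^-2.57 = 0.168
PIK12 has the largest |ΔΔCt| = 4.44.

0.046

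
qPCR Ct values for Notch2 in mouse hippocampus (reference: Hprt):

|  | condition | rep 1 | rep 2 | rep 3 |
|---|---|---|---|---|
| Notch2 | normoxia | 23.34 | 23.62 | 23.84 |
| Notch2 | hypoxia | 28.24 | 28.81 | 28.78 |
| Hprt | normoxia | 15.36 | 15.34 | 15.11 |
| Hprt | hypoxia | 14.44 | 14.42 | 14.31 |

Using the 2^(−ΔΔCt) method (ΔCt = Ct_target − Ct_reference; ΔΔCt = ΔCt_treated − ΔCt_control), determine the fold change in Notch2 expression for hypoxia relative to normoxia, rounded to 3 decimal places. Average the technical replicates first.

0.017

Mean Ct: Notch2 normoxia 23.600; Notch2 hypoxia 28.610; Hprt normoxia 15.270; Hprt hypoxia 14.390
ΔCt(normoxia) = 23.600 − 15.270 = 8.330
ΔCt(hypoxia) = 28.610 − 14.390 = 14.220
ΔΔCt = 14.220 − 8.330 = 5.890
Fold change = 2^(−5.890) = 0.0169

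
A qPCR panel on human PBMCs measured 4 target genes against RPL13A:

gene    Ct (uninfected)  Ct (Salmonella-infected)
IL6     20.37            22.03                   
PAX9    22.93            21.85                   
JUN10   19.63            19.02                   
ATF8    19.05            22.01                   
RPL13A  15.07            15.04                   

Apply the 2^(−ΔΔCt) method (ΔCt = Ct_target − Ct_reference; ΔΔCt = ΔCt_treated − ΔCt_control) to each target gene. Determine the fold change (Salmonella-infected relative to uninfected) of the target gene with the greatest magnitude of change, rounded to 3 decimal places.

0.126

IL6: ΔΔCt = (22.03−15.04) − (20.37−15.07) = 6.99 − 5.30 = 1.69; fold change = 2^-1.69 = 0.310
PAX9: ΔΔCt = (21.85−15.04) − (22.93−15.07) = 6.81 − 7.86 = -1.05; fold change = 2^1.05 = 2.071
JUN10: ΔΔCt = (19.02−15.04) − (19.63−15.07) = 3.98 − 4.56 = -0.58; fold change = 2^0.58 = 1.495
ATF8: ΔΔCt = (22.01−15.04) − (19.05−15.07) = 6.97 − 3.98 = 2.99; fold change = 2^-2.99 = 0.126
ATF8 has the largest |ΔΔCt| = 2.99.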